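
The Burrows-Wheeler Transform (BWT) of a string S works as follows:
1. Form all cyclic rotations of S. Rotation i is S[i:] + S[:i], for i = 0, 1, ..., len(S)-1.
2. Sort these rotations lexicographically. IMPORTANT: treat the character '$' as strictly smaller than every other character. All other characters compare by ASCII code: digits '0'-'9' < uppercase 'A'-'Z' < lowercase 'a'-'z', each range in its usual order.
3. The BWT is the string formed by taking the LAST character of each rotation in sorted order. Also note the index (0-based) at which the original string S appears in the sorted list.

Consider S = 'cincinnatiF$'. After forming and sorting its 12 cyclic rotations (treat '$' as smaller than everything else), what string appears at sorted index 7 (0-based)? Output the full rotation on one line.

All 12 rotations (rotation i = S[i:]+S[:i]):
  rot[0] = cincinnatiF$
  rot[1] = incinnatiF$c
  rot[2] = ncinnatiF$ci
  rot[3] = cinnatiF$cin
  rot[4] = innatiF$cinc
  rot[5] = nnatiF$cinci
  rot[6] = natiF$cincin
  rot[7] = atiF$cincinn
  rot[8] = tiF$cincinna
  rot[9] = iF$cincinnat
  rot[10] = F$cincinnati
  rot[11] = $cincinnatiF
Sorted (with $ < everything):
  sorted[0] = $cincinnatiF
  sorted[1] = F$cincinnati
  sorted[2] = atiF$cincinn
  sorted[3] = cincinnatiF$
  sorted[4] = cinnatiF$cin
  sorted[5] = iF$cincinnat
  sorted[6] = incinnatiF$c
  sorted[7] = innatiF$cinc
  sorted[8] = natiF$cincin
  sorted[9] = ncinnatiF$ci
  sorted[10] = nnatiF$cinci
  sorted[11] = tiF$cincinna
sorted[7] = innatiF$cinc

Answer: innatiF$cinc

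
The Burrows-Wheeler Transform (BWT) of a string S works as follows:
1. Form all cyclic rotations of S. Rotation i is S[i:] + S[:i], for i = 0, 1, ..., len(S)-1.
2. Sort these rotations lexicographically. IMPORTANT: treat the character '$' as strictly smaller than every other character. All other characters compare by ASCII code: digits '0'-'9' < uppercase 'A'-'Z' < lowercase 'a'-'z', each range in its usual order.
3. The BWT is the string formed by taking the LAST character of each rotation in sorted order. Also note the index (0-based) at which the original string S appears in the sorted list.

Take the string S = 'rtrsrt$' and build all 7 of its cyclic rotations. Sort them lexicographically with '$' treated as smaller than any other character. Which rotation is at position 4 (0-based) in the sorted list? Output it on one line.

All 7 rotations (rotation i = S[i:]+S[:i]):
  rot[0] = rtrsrt$
  rot[1] = trsrt$r
  rot[2] = rsrt$rt
  rot[3] = srt$rtr
  rot[4] = rt$rtrs
  rot[5] = t$rtrsr
  rot[6] = $rtrsrt
Sorted (with $ < everything):
  sorted[0] = $rtrsrt
  sorted[1] = rsrt$rt
  sorted[2] = rt$rtrs
  sorted[3] = rtrsrt$
  sorted[4] = srt$rtr
  sorted[5] = t$rtrsr
  sorted[6] = trsrt$r
sorted[4] = srt$rtr

Answer: srt$rtr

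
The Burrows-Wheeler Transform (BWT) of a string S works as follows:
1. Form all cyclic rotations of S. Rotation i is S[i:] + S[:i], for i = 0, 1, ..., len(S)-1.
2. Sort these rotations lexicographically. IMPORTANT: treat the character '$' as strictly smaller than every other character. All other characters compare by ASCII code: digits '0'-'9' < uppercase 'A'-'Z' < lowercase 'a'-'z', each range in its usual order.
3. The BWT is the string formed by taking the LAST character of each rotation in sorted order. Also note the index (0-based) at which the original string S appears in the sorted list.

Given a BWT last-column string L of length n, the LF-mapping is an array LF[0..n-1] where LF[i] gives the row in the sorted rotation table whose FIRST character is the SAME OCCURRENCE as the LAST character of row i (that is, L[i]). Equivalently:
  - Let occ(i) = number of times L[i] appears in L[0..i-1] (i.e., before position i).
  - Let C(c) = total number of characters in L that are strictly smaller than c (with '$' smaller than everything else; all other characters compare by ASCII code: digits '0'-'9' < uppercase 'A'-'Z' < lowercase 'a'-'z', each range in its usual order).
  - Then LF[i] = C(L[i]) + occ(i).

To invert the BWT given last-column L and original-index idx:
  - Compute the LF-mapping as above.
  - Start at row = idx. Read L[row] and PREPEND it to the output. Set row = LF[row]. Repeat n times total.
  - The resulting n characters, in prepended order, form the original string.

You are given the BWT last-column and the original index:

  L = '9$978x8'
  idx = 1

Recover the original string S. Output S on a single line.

Answer: 78x989$

Derivation:
LF mapping: 4 0 5 1 2 6 3
Walk LF starting at row 1, prepending L[row]:
  step 1: row=1, L[1]='$', prepend. Next row=LF[1]=0
  step 2: row=0, L[0]='9', prepend. Next row=LF[0]=4
  step 3: row=4, L[4]='8', prepend. Next row=LF[4]=2
  step 4: row=2, L[2]='9', prepend. Next row=LF[2]=5
  step 5: row=5, L[5]='x', prepend. Next row=LF[5]=6
  step 6: row=6, L[6]='8', prepend. Next row=LF[6]=3
  step 7: row=3, L[3]='7', prepend. Next row=LF[3]=1
Reversed output: 78x989$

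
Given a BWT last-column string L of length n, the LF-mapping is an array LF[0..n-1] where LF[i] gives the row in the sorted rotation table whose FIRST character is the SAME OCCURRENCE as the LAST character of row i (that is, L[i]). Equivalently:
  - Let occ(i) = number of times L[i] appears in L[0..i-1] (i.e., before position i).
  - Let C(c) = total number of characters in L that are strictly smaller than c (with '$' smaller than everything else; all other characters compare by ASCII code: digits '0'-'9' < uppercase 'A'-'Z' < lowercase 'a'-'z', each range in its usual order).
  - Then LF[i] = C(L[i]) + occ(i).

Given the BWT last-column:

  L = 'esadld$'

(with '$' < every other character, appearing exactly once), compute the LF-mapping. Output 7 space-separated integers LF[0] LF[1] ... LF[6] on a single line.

Answer: 4 6 1 2 5 3 0

Derivation:
Char counts: '$':1, 'a':1, 'd':2, 'e':1, 'l':1, 's':1
C (first-col start): C('$')=0, C('a')=1, C('d')=2, C('e')=4, C('l')=5, C('s')=6
L[0]='e': occ=0, LF[0]=C('e')+0=4+0=4
L[1]='s': occ=0, LF[1]=C('s')+0=6+0=6
L[2]='a': occ=0, LF[2]=C('a')+0=1+0=1
L[3]='d': occ=0, LF[3]=C('d')+0=2+0=2
L[4]='l': occ=0, LF[4]=C('l')+0=5+0=5
L[5]='d': occ=1, LF[5]=C('d')+1=2+1=3
L[6]='$': occ=0, LF[6]=C('$')+0=0+0=0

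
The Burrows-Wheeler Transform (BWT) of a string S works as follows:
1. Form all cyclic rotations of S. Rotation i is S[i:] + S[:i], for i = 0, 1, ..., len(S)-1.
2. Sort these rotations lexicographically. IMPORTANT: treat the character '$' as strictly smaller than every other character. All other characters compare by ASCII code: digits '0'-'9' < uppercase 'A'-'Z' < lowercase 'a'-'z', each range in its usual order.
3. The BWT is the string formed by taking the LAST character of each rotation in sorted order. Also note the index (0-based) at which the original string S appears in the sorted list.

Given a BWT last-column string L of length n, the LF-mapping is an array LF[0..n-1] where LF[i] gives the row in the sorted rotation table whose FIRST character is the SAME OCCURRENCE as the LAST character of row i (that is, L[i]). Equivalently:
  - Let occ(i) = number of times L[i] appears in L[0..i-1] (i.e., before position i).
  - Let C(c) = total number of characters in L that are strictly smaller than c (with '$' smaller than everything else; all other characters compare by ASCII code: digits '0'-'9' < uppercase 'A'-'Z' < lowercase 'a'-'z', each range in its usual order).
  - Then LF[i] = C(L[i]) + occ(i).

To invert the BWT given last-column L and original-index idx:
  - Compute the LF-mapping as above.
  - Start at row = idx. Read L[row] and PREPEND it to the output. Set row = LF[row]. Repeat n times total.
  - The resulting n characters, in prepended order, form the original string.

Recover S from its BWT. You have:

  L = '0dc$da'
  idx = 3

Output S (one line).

Answer: cadd0$

Derivation:
LF mapping: 1 4 3 0 5 2
Walk LF starting at row 3, prepending L[row]:
  step 1: row=3, L[3]='$', prepend. Next row=LF[3]=0
  step 2: row=0, L[0]='0', prepend. Next row=LF[0]=1
  step 3: row=1, L[1]='d', prepend. Next row=LF[1]=4
  step 4: row=4, L[4]='d', prepend. Next row=LF[4]=5
  step 5: row=5, L[5]='a', prepend. Next row=LF[5]=2
  step 6: row=2, L[2]='c', prepend. Next row=LF[2]=3
Reversed output: cadd0$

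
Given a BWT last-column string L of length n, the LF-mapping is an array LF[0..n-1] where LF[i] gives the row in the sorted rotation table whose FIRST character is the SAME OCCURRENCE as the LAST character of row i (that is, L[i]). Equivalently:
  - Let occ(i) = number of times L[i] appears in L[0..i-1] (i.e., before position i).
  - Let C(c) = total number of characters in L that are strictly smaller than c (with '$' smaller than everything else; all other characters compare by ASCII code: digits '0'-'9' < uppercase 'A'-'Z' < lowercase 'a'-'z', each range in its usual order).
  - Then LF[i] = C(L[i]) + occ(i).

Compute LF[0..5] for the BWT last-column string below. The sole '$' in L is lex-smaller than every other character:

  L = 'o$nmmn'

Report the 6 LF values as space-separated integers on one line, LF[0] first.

Answer: 5 0 3 1 2 4

Derivation:
Char counts: '$':1, 'm':2, 'n':2, 'o':1
C (first-col start): C('$')=0, C('m')=1, C('n')=3, C('o')=5
L[0]='o': occ=0, LF[0]=C('o')+0=5+0=5
L[1]='$': occ=0, LF[1]=C('$')+0=0+0=0
L[2]='n': occ=0, LF[2]=C('n')+0=3+0=3
L[3]='m': occ=0, LF[3]=C('m')+0=1+0=1
L[4]='m': occ=1, LF[4]=C('m')+1=1+1=2
L[5]='n': occ=1, LF[5]=C('n')+1=3+1=4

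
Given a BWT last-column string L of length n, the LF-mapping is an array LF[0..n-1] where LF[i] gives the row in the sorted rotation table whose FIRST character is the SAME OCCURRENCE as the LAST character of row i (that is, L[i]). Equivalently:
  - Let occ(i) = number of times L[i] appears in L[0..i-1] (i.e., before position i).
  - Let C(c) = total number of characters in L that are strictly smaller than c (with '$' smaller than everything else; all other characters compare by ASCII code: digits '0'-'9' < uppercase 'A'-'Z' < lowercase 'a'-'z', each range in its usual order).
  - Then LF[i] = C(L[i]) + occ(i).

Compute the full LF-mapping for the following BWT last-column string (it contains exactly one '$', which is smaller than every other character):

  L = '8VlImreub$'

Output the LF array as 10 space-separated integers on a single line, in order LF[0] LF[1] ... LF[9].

Char counts: '$':1, '8':1, 'I':1, 'V':1, 'b':1, 'e':1, 'l':1, 'm':1, 'r':1, 'u':1
C (first-col start): C('$')=0, C('8')=1, C('I')=2, C('V')=3, C('b')=4, C('e')=5, C('l')=6, C('m')=7, C('r')=8, C('u')=9
L[0]='8': occ=0, LF[0]=C('8')+0=1+0=1
L[1]='V': occ=0, LF[1]=C('V')+0=3+0=3
L[2]='l': occ=0, LF[2]=C('l')+0=6+0=6
L[3]='I': occ=0, LF[3]=C('I')+0=2+0=2
L[4]='m': occ=0, LF[4]=C('m')+0=7+0=7
L[5]='r': occ=0, LF[5]=C('r')+0=8+0=8
L[6]='e': occ=0, LF[6]=C('e')+0=5+0=5
L[7]='u': occ=0, LF[7]=C('u')+0=9+0=9
L[8]='b': occ=0, LF[8]=C('b')+0=4+0=4
L[9]='$': occ=0, LF[9]=C('$')+0=0+0=0

Answer: 1 3 6 2 7 8 5 9 4 0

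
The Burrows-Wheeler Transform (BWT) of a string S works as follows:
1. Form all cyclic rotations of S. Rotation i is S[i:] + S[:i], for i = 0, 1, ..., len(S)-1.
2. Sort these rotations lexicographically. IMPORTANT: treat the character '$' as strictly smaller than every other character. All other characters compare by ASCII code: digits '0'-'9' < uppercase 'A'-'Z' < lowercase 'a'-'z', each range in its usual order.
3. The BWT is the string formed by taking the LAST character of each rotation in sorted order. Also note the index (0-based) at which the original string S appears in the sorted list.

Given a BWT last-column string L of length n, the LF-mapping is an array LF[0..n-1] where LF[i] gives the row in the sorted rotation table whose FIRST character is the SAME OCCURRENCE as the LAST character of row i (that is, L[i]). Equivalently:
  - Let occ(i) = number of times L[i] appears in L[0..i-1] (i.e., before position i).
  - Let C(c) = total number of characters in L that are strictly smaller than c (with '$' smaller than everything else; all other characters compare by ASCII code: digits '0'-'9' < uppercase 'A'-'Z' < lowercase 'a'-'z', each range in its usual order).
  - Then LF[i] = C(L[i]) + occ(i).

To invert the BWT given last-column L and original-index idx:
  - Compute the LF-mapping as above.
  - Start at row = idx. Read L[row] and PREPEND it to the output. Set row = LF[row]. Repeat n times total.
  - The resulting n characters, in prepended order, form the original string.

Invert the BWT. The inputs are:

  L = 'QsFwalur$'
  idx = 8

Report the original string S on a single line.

LF mapping: 2 6 1 8 3 4 7 5 0
Walk LF starting at row 8, prepending L[row]:
  step 1: row=8, L[8]='$', prepend. Next row=LF[8]=0
  step 2: row=0, L[0]='Q', prepend. Next row=LF[0]=2
  step 3: row=2, L[2]='F', prepend. Next row=LF[2]=1
  step 4: row=1, L[1]='s', prepend. Next row=LF[1]=6
  step 5: row=6, L[6]='u', prepend. Next row=LF[6]=7
  step 6: row=7, L[7]='r', prepend. Next row=LF[7]=5
  step 7: row=5, L[5]='l', prepend. Next row=LF[5]=4
  step 8: row=4, L[4]='a', prepend. Next row=LF[4]=3
  step 9: row=3, L[3]='w', prepend. Next row=LF[3]=8
Reversed output: walrusFQ$

Answer: walrusFQ$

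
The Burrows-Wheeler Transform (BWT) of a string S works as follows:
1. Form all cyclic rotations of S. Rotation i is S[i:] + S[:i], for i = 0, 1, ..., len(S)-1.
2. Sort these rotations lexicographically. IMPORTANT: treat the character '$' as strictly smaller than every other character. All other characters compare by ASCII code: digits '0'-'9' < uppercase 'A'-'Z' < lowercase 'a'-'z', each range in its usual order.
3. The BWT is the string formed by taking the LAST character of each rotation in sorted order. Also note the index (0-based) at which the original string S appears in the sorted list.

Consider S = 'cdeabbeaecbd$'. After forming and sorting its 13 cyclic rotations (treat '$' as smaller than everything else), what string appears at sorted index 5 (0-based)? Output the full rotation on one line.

All 13 rotations (rotation i = S[i:]+S[:i]):
  rot[0] = cdeabbeaecbd$
  rot[1] = deabbeaecbd$c
  rot[2] = eabbeaecbd$cd
  rot[3] = abbeaecbd$cde
  rot[4] = bbeaecbd$cdea
  rot[5] = beaecbd$cdeab
  rot[6] = eaecbd$cdeabb
  rot[7] = aecbd$cdeabbe
  rot[8] = ecbd$cdeabbea
  rot[9] = cbd$cdeabbeae
  rot[10] = bd$cdeabbeaec
  rot[11] = d$cdeabbeaecb
  rot[12] = $cdeabbeaecbd
Sorted (with $ < everything):
  sorted[0] = $cdeabbeaecbd
  sorted[1] = abbeaecbd$cde
  sorted[2] = aecbd$cdeabbe
  sorted[3] = bbeaecbd$cdea
  sorted[4] = bd$cdeabbeaec
  sorted[5] = beaecbd$cdeab
  sorted[6] = cbd$cdeabbeae
  sorted[7] = cdeabbeaecbd$
  sorted[8] = d$cdeabbeaecb
  sorted[9] = deabbeaecbd$c
  sorted[10] = eabbeaecbd$cd
  sorted[11] = eaecbd$cdeabb
  sorted[12] = ecbd$cdeabbea
sorted[5] = beaecbd$cdeab

Answer: beaecbd$cdeab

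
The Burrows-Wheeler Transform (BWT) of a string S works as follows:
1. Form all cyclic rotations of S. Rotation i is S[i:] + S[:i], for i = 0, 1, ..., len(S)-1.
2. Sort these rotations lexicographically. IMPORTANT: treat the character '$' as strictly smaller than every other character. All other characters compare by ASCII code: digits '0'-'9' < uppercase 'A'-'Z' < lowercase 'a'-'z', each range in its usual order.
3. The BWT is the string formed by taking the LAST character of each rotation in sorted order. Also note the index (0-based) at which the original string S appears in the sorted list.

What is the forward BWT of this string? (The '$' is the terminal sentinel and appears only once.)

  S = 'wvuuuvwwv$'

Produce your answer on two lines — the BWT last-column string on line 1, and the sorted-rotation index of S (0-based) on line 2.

Answer: vvuuwwuw$v
8

Derivation:
All 10 rotations (rotation i = S[i:]+S[:i]):
  rot[0] = wvuuuvwwv$
  rot[1] = vuuuvwwv$w
  rot[2] = uuuvwwv$wv
  rot[3] = uuvwwv$wvu
  rot[4] = uvwwv$wvuu
  rot[5] = vwwv$wvuuu
  rot[6] = wwv$wvuuuv
  rot[7] = wv$wvuuuvw
  rot[8] = v$wvuuuvww
  rot[9] = $wvuuuvwwv
Sorted (with $ < everything):
  sorted[0] = $wvuuuvwwv  (last char: 'v')
  sorted[1] = uuuvwwv$wv  (last char: 'v')
  sorted[2] = uuvwwv$wvu  (last char: 'u')
  sorted[3] = uvwwv$wvuu  (last char: 'u')
  sorted[4] = v$wvuuuvww  (last char: 'w')
  sorted[5] = vuuuvwwv$w  (last char: 'w')
  sorted[6] = vwwv$wvuuu  (last char: 'u')
  sorted[7] = wv$wvuuuvw  (last char: 'w')
  sorted[8] = wvuuuvwwv$  (last char: '$')
  sorted[9] = wwv$wvuuuv  (last char: 'v')
Last column: vvuuwwuw$v
Original string S is at sorted index 8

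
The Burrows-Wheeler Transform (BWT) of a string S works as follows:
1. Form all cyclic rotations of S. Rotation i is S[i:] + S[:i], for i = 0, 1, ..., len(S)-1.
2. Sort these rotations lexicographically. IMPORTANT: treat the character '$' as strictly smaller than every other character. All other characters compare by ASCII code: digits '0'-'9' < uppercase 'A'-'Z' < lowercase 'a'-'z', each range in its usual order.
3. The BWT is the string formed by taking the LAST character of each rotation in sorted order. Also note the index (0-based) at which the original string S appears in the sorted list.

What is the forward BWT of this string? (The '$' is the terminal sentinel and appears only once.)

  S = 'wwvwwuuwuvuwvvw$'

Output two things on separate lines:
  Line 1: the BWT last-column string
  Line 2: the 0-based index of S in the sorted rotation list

All 16 rotations (rotation i = S[i:]+S[:i]):
  rot[0] = wwvwwuuwuvuwvvw$
  rot[1] = wvwwuuwuvuwvvw$w
  rot[2] = vwwuuwuvuwvvw$ww
  rot[3] = wwuuwuvuwvvw$wwv
  rot[4] = wuuwuvuwvvw$wwvw
  rot[5] = uuwuvuwvvw$wwvww
  rot[6] = uwuvuwvvw$wwvwwu
  rot[7] = wuvuwvvw$wwvwwuu
  rot[8] = uvuwvvw$wwvwwuuw
  rot[9] = vuwvvw$wwvwwuuwu
  rot[10] = uwvvw$wwvwwuuwuv
  rot[11] = wvvw$wwvwwuuwuvu
  rot[12] = vvw$wwvwwuuwuvuw
  rot[13] = vw$wwvwwuuwuvuwv
  rot[14] = w$wwvwwuuwuvuwvv
  rot[15] = $wwvwwuuwuvuwvvw
Sorted (with $ < everything):
  sorted[0] = $wwvwwuuwuvuwvvw  (last char: 'w')
  sorted[1] = uuwuvuwvvw$wwvww  (last char: 'w')
  sorted[2] = uvuwvvw$wwvwwuuw  (last char: 'w')
  sorted[3] = uwuvuwvvw$wwvwwu  (last char: 'u')
  sorted[4] = uwvvw$wwvwwuuwuv  (last char: 'v')
  sorted[5] = vuwvvw$wwvwwuuwu  (last char: 'u')
  sorted[6] = vvw$wwvwwuuwuvuw  (last char: 'w')
  sorted[7] = vw$wwvwwuuwuvuwv  (last char: 'v')
  sorted[8] = vwwuuwuvuwvvw$ww  (last char: 'w')
  sorted[9] = w$wwvwwuuwuvuwvv  (last char: 'v')
  sorted[10] = wuuwuvuwvvw$wwvw  (last char: 'w')
  sorted[11] = wuvuwvvw$wwvwwuu  (last char: 'u')
  sorted[12] = wvvw$wwvwwuuwuvu  (last char: 'u')
  sorted[13] = wvwwuuwuvuwvvw$w  (last char: 'w')
  sorted[14] = wwuuwuvuwvvw$wwv  (last char: 'v')
  sorted[15] = wwvwwuuwuvuwvvw$  (last char: '$')
Last column: wwwuvuwvwvwuuwv$
Original string S is at sorted index 15

Answer: wwwuvuwvwvwuuwv$
15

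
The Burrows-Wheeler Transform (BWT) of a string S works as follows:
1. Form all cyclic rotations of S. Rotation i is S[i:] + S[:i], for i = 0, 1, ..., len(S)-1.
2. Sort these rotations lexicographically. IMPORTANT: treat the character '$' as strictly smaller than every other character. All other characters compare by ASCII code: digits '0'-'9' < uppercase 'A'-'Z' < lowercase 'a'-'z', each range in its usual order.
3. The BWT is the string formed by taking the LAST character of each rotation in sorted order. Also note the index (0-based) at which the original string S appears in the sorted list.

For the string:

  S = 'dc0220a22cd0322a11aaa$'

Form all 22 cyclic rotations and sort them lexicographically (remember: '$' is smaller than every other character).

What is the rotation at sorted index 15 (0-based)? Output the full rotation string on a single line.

All 22 rotations (rotation i = S[i:]+S[:i]):
  rot[0] = dc0220a22cd0322a11aaa$
  rot[1] = c0220a22cd0322a11aaa$d
  rot[2] = 0220a22cd0322a11aaa$dc
  rot[3] = 220a22cd0322a11aaa$dc0
  rot[4] = 20a22cd0322a11aaa$dc02
  rot[5] = 0a22cd0322a11aaa$dc022
  rot[6] = a22cd0322a11aaa$dc0220
  rot[7] = 22cd0322a11aaa$dc0220a
  rot[8] = 2cd0322a11aaa$dc0220a2
  rot[9] = cd0322a11aaa$dc0220a22
  rot[10] = d0322a11aaa$dc0220a22c
  rot[11] = 0322a11aaa$dc0220a22cd
  rot[12] = 322a11aaa$dc0220a22cd0
  rot[13] = 22a11aaa$dc0220a22cd03
  rot[14] = 2a11aaa$dc0220a22cd032
  rot[15] = a11aaa$dc0220a22cd0322
  rot[16] = 11aaa$dc0220a22cd0322a
  rot[17] = 1aaa$dc0220a22cd0322a1
  rot[18] = aaa$dc0220a22cd0322a11
  rot[19] = aa$dc0220a22cd0322a11a
  rot[20] = a$dc0220a22cd0322a11aa
  rot[21] = $dc0220a22cd0322a11aaa
Sorted (with $ < everything):
  sorted[0] = $dc0220a22cd0322a11aaa
  sorted[1] = 0220a22cd0322a11aaa$dc
  sorted[2] = 0322a11aaa$dc0220a22cd
  sorted[3] = 0a22cd0322a11aaa$dc022
  sorted[4] = 11aaa$dc0220a22cd0322a
  sorted[5] = 1aaa$dc0220a22cd0322a1
  sorted[6] = 20a22cd0322a11aaa$dc02
  sorted[7] = 220a22cd0322a11aaa$dc0
  sorted[8] = 22a11aaa$dc0220a22cd03
  sorted[9] = 22cd0322a11aaa$dc0220a
  sorted[10] = 2a11aaa$dc0220a22cd032
  sorted[11] = 2cd0322a11aaa$dc0220a2
  sorted[12] = 322a11aaa$dc0220a22cd0
  sorted[13] = a$dc0220a22cd0322a11aa
  sorted[14] = a11aaa$dc0220a22cd0322
  sorted[15] = a22cd0322a11aaa$dc0220
  sorted[16] = aa$dc0220a22cd0322a11a
  sorted[17] = aaa$dc0220a22cd0322a11
  sorted[18] = c0220a22cd0322a11aaa$d
  sorted[19] = cd0322a11aaa$dc0220a22
  sorted[20] = d0322a11aaa$dc0220a22c
  sorted[21] = dc0220a22cd0322a11aaa$
sorted[15] = a22cd0322a11aaa$dc0220

Answer: a22cd0322a11aaa$dc0220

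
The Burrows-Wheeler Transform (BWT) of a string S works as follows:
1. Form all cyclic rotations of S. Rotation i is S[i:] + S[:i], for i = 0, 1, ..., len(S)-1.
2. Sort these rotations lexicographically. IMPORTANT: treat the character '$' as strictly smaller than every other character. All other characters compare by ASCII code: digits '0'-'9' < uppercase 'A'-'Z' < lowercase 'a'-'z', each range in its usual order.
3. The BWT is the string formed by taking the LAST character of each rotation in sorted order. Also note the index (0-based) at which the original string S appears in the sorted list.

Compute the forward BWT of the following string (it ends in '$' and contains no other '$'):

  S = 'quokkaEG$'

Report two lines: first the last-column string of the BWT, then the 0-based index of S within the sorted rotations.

Answer: GaEkkou$q
7

Derivation:
All 9 rotations (rotation i = S[i:]+S[:i]):
  rot[0] = quokkaEG$
  rot[1] = uokkaEG$q
  rot[2] = okkaEG$qu
  rot[3] = kkaEG$quo
  rot[4] = kaEG$quok
  rot[5] = aEG$quokk
  rot[6] = EG$quokka
  rot[7] = G$quokkaE
  rot[8] = $quokkaEG
Sorted (with $ < everything):
  sorted[0] = $quokkaEG  (last char: 'G')
  sorted[1] = EG$quokka  (last char: 'a')
  sorted[2] = G$quokkaE  (last char: 'E')
  sorted[3] = aEG$quokk  (last char: 'k')
  sorted[4] = kaEG$quok  (last char: 'k')
  sorted[5] = kkaEG$quo  (last char: 'o')
  sorted[6] = okkaEG$qu  (last char: 'u')
  sorted[7] = quokkaEG$  (last char: '$')
  sorted[8] = uokkaEG$q  (last char: 'q')
Last column: GaEkkou$q
Original string S is at sorted index 7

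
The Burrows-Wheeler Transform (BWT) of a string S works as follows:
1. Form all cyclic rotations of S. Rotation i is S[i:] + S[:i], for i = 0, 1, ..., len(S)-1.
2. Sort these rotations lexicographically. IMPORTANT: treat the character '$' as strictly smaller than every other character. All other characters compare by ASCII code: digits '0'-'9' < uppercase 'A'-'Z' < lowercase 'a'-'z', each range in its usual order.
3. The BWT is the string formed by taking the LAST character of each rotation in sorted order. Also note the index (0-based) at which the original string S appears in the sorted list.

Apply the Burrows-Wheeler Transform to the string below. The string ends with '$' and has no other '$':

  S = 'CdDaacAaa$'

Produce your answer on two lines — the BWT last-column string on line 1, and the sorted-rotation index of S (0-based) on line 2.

All 10 rotations (rotation i = S[i:]+S[:i]):
  rot[0] = CdDaacAaa$
  rot[1] = dDaacAaa$C
  rot[2] = DaacAaa$Cd
  rot[3] = aacAaa$CdD
  rot[4] = acAaa$CdDa
  rot[5] = cAaa$CdDaa
  rot[6] = Aaa$CdDaac
  rot[7] = aa$CdDaacA
  rot[8] = a$CdDaacAa
  rot[9] = $CdDaacAaa
Sorted (with $ < everything):
  sorted[0] = $CdDaacAaa  (last char: 'a')
  sorted[1] = Aaa$CdDaac  (last char: 'c')
  sorted[2] = CdDaacAaa$  (last char: '$')
  sorted[3] = DaacAaa$Cd  (last char: 'd')
  sorted[4] = a$CdDaacAa  (last char: 'a')
  sorted[5] = aa$CdDaacA  (last char: 'A')
  sorted[6] = aacAaa$CdD  (last char: 'D')
  sorted[7] = acAaa$CdDa  (last char: 'a')
  sorted[8] = cAaa$CdDaa  (last char: 'a')
  sorted[9] = dDaacAaa$C  (last char: 'C')
Last column: ac$daADaaC
Original string S is at sorted index 2

Answer: ac$daADaaC
2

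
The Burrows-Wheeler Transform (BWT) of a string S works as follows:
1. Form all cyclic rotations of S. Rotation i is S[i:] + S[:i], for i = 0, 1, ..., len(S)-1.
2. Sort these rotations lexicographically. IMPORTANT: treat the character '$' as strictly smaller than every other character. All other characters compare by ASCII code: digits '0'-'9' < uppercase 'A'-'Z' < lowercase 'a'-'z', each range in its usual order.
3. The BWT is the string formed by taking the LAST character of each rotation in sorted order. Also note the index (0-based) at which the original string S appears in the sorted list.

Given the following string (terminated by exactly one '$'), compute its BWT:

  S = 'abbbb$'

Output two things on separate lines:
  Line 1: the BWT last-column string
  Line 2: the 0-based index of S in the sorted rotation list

All 6 rotations (rotation i = S[i:]+S[:i]):
  rot[0] = abbbb$
  rot[1] = bbbb$a
  rot[2] = bbb$ab
  rot[3] = bb$abb
  rot[4] = b$abbb
  rot[5] = $abbbb
Sorted (with $ < everything):
  sorted[0] = $abbbb  (last char: 'b')
  sorted[1] = abbbb$  (last char: '$')
  sorted[2] = b$abbb  (last char: 'b')
  sorted[3] = bb$abb  (last char: 'b')
  sorted[4] = bbb$ab  (last char: 'b')
  sorted[5] = bbbb$a  (last char: 'a')
Last column: b$bbba
Original string S is at sorted index 1

Answer: b$bbba
1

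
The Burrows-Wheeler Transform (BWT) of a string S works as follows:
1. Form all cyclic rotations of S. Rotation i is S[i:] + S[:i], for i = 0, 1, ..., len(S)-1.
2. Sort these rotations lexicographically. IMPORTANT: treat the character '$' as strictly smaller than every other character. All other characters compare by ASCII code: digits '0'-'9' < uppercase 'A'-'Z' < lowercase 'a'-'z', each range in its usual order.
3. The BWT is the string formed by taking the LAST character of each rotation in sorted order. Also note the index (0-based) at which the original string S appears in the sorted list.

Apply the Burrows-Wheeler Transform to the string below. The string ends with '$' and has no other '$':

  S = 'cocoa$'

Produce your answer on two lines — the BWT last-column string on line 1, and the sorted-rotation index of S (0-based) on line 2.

Answer: aoo$cc
3

Derivation:
All 6 rotations (rotation i = S[i:]+S[:i]):
  rot[0] = cocoa$
  rot[1] = ocoa$c
  rot[2] = coa$co
  rot[3] = oa$coc
  rot[4] = a$coco
  rot[5] = $cocoa
Sorted (with $ < everything):
  sorted[0] = $cocoa  (last char: 'a')
  sorted[1] = a$coco  (last char: 'o')
  sorted[2] = coa$co  (last char: 'o')
  sorted[3] = cocoa$  (last char: '$')
  sorted[4] = oa$coc  (last char: 'c')
  sorted[5] = ocoa$c  (last char: 'c')
Last column: aoo$cc
Original string S is at sorted index 3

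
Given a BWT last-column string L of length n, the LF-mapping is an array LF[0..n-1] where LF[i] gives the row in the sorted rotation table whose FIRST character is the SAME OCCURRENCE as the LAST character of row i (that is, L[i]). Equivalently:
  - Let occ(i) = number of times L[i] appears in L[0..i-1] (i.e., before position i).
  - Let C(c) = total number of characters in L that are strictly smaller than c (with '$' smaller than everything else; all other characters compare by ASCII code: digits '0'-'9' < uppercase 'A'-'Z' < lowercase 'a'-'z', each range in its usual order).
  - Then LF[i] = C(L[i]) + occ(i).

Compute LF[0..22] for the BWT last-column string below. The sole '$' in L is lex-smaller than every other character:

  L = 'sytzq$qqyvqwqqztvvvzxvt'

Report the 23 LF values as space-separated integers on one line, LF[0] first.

Char counts: '$':1, 'q':6, 's':1, 't':3, 'v':5, 'w':1, 'x':1, 'y':2, 'z':3
C (first-col start): C('$')=0, C('q')=1, C('s')=7, C('t')=8, C('v')=11, C('w')=16, C('x')=17, C('y')=18, C('z')=20
L[0]='s': occ=0, LF[0]=C('s')+0=7+0=7
L[1]='y': occ=0, LF[1]=C('y')+0=18+0=18
L[2]='t': occ=0, LF[2]=C('t')+0=8+0=8
L[3]='z': occ=0, LF[3]=C('z')+0=20+0=20
L[4]='q': occ=0, LF[4]=C('q')+0=1+0=1
L[5]='$': occ=0, LF[5]=C('$')+0=0+0=0
L[6]='q': occ=1, LF[6]=C('q')+1=1+1=2
L[7]='q': occ=2, LF[7]=C('q')+2=1+2=3
L[8]='y': occ=1, LF[8]=C('y')+1=18+1=19
L[9]='v': occ=0, LF[9]=C('v')+0=11+0=11
L[10]='q': occ=3, LF[10]=C('q')+3=1+3=4
L[11]='w': occ=0, LF[11]=C('w')+0=16+0=16
L[12]='q': occ=4, LF[12]=C('q')+4=1+4=5
L[13]='q': occ=5, LF[13]=C('q')+5=1+5=6
L[14]='z': occ=1, LF[14]=C('z')+1=20+1=21
L[15]='t': occ=1, LF[15]=C('t')+1=8+1=9
L[16]='v': occ=1, LF[16]=C('v')+1=11+1=12
L[17]='v': occ=2, LF[17]=C('v')+2=11+2=13
L[18]='v': occ=3, LF[18]=C('v')+3=11+3=14
L[19]='z': occ=2, LF[19]=C('z')+2=20+2=22
L[20]='x': occ=0, LF[20]=C('x')+0=17+0=17
L[21]='v': occ=4, LF[21]=C('v')+4=11+4=15
L[22]='t': occ=2, LF[22]=C('t')+2=8+2=10

Answer: 7 18 8 20 1 0 2 3 19 11 4 16 5 6 21 9 12 13 14 22 17 15 10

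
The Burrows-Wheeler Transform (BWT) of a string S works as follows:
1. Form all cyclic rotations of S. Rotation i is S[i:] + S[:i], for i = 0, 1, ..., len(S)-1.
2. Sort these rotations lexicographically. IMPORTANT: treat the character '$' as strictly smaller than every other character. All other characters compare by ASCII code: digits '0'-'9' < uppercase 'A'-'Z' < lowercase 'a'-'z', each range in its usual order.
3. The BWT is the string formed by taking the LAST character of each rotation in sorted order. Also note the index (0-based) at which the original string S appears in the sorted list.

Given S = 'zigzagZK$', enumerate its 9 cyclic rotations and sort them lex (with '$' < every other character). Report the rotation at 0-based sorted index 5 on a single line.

Answer: gzagZK$zi

Derivation:
All 9 rotations (rotation i = S[i:]+S[:i]):
  rot[0] = zigzagZK$
  rot[1] = igzagZK$z
  rot[2] = gzagZK$zi
  rot[3] = zagZK$zig
  rot[4] = agZK$zigz
  rot[5] = gZK$zigza
  rot[6] = ZK$zigzag
  rot[7] = K$zigzagZ
  rot[8] = $zigzagZK
Sorted (with $ < everything):
  sorted[0] = $zigzagZK
  sorted[1] = K$zigzagZ
  sorted[2] = ZK$zigzag
  sorted[3] = agZK$zigz
  sorted[4] = gZK$zigza
  sorted[5] = gzagZK$zi
  sorted[6] = igzagZK$z
  sorted[7] = zagZK$zig
  sorted[8] = zigzagZK$
sorted[5] = gzagZK$zi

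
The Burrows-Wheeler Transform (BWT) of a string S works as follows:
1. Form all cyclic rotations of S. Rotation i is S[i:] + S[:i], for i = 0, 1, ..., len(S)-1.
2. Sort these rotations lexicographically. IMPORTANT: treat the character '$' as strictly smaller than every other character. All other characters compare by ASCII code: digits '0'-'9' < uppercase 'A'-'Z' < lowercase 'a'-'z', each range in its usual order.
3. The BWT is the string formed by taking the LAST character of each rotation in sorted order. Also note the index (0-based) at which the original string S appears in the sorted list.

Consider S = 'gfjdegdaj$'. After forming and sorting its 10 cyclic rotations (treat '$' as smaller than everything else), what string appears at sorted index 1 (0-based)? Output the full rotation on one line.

Answer: aj$gfjdegd

Derivation:
All 10 rotations (rotation i = S[i:]+S[:i]):
  rot[0] = gfjdegdaj$
  rot[1] = fjdegdaj$g
  rot[2] = jdegdaj$gf
  rot[3] = degdaj$gfj
  rot[4] = egdaj$gfjd
  rot[5] = gdaj$gfjde
  rot[6] = daj$gfjdeg
  rot[7] = aj$gfjdegd
  rot[8] = j$gfjdegda
  rot[9] = $gfjdegdaj
Sorted (with $ < everything):
  sorted[0] = $gfjdegdaj
  sorted[1] = aj$gfjdegd
  sorted[2] = daj$gfjdeg
  sorted[3] = degdaj$gfj
  sorted[4] = egdaj$gfjd
  sorted[5] = fjdegdaj$g
  sorted[6] = gdaj$gfjde
  sorted[7] = gfjdegdaj$
  sorted[8] = j$gfjdegda
  sorted[9] = jdegdaj$gf
sorted[1] = aj$gfjdegd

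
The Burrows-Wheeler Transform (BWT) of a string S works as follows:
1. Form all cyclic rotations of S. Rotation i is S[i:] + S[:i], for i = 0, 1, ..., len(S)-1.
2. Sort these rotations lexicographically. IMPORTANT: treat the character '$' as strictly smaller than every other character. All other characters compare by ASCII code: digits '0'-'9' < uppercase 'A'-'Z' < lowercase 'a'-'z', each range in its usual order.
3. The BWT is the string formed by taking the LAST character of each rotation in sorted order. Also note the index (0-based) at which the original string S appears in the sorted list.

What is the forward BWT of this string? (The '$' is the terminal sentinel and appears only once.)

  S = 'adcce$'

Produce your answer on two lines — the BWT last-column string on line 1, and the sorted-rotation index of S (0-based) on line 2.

All 6 rotations (rotation i = S[i:]+S[:i]):
  rot[0] = adcce$
  rot[1] = dcce$a
  rot[2] = cce$ad
  rot[3] = ce$adc
  rot[4] = e$adcc
  rot[5] = $adcce
Sorted (with $ < everything):
  sorted[0] = $adcce  (last char: 'e')
  sorted[1] = adcce$  (last char: '$')
  sorted[2] = cce$ad  (last char: 'd')
  sorted[3] = ce$adc  (last char: 'c')
  sorted[4] = dcce$a  (last char: 'a')
  sorted[5] = e$adcc  (last char: 'c')
Last column: e$dcac
Original string S is at sorted index 1

Answer: e$dcac
1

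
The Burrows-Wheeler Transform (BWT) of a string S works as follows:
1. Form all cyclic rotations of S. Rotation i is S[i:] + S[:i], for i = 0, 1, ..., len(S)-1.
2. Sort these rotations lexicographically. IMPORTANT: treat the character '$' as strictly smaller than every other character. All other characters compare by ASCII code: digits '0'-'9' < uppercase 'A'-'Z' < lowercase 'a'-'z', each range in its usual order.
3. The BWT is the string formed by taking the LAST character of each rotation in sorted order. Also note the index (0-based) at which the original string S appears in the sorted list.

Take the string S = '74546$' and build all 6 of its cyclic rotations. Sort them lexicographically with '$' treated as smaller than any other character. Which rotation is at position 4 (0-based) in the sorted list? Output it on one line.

All 6 rotations (rotation i = S[i:]+S[:i]):
  rot[0] = 74546$
  rot[1] = 4546$7
  rot[2] = 546$74
  rot[3] = 46$745
  rot[4] = 6$7454
  rot[5] = $74546
Sorted (with $ < everything):
  sorted[0] = $74546
  sorted[1] = 4546$7
  sorted[2] = 46$745
  sorted[3] = 546$74
  sorted[4] = 6$7454
  sorted[5] = 74546$
sorted[4] = 6$7454

Answer: 6$7454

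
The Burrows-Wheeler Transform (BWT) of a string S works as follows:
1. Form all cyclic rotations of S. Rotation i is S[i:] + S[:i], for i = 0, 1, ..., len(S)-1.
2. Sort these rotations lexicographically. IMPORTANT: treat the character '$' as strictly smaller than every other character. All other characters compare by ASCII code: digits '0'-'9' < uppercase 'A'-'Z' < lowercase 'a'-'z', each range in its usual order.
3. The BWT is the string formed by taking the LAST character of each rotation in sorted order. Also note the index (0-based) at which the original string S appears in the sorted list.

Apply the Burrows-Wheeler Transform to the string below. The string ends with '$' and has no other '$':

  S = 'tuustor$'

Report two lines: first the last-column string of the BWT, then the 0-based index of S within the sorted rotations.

All 8 rotations (rotation i = S[i:]+S[:i]):
  rot[0] = tuustor$
  rot[1] = uustor$t
  rot[2] = ustor$tu
  rot[3] = stor$tuu
  rot[4] = tor$tuus
  rot[5] = or$tuust
  rot[6] = r$tuusto
  rot[7] = $tuustor
Sorted (with $ < everything):
  sorted[0] = $tuustor  (last char: 'r')
  sorted[1] = or$tuust  (last char: 't')
  sorted[2] = r$tuusto  (last char: 'o')
  sorted[3] = stor$tuu  (last char: 'u')
  sorted[4] = tor$tuus  (last char: 's')
  sorted[5] = tuustor$  (last char: '$')
  sorted[6] = ustor$tu  (last char: 'u')
  sorted[7] = uustor$t  (last char: 't')
Last column: rtous$ut
Original string S is at sorted index 5

Answer: rtous$ut
5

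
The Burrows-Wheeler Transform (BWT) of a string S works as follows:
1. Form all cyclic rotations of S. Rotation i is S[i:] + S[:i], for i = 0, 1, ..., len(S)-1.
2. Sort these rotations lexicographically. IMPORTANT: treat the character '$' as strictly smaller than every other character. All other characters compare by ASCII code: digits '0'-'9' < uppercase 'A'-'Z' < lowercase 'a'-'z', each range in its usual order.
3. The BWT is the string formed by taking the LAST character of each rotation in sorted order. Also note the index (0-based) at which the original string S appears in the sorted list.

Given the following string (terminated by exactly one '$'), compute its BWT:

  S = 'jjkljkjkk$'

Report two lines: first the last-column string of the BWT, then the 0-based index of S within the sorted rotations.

Answer: k$lkjkjjjk
1

Derivation:
All 10 rotations (rotation i = S[i:]+S[:i]):
  rot[0] = jjkljkjkk$
  rot[1] = jkljkjkk$j
  rot[2] = kljkjkk$jj
  rot[3] = ljkjkk$jjk
  rot[4] = jkjkk$jjkl
  rot[5] = kjkk$jjklj
  rot[6] = jkk$jjkljk
  rot[7] = kk$jjkljkj
  rot[8] = k$jjkljkjk
  rot[9] = $jjkljkjkk
Sorted (with $ < everything):
  sorted[0] = $jjkljkjkk  (last char: 'k')
  sorted[1] = jjkljkjkk$  (last char: '$')
  sorted[2] = jkjkk$jjkl  (last char: 'l')
  sorted[3] = jkk$jjkljk  (last char: 'k')
  sorted[4] = jkljkjkk$j  (last char: 'j')
  sorted[5] = k$jjkljkjk  (last char: 'k')
  sorted[6] = kjkk$jjklj  (last char: 'j')
  sorted[7] = kk$jjkljkj  (last char: 'j')
  sorted[8] = kljkjkk$jj  (last char: 'j')
  sorted[9] = ljkjkk$jjk  (last char: 'k')
Last column: k$lkjkjjjk
Original string S is at sorted index 1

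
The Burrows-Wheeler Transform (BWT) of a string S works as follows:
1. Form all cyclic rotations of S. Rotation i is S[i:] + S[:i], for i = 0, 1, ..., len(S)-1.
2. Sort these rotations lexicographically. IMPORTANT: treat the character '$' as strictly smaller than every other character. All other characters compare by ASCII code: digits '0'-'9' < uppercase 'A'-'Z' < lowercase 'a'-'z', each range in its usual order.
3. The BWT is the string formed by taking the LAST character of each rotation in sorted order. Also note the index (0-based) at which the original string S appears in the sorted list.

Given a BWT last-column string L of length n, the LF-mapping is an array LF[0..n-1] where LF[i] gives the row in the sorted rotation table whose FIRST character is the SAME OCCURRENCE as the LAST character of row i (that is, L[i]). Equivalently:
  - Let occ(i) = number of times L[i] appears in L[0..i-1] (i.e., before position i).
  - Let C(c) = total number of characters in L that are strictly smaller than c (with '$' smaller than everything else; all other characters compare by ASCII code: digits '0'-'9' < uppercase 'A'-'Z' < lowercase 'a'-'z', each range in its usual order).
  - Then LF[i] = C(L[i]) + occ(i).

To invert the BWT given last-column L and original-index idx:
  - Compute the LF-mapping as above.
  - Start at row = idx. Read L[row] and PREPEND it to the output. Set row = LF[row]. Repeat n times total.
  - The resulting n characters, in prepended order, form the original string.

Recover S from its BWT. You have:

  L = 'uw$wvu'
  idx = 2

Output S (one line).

Answer: uwvwu$

Derivation:
LF mapping: 1 4 0 5 3 2
Walk LF starting at row 2, prepending L[row]:
  step 1: row=2, L[2]='$', prepend. Next row=LF[2]=0
  step 2: row=0, L[0]='u', prepend. Next row=LF[0]=1
  step 3: row=1, L[1]='w', prepend. Next row=LF[1]=4
  step 4: row=4, L[4]='v', prepend. Next row=LF[4]=3
  step 5: row=3, L[3]='w', prepend. Next row=LF[3]=5
  step 6: row=5, L[5]='u', prepend. Next row=LF[5]=2
Reversed output: uwvwu$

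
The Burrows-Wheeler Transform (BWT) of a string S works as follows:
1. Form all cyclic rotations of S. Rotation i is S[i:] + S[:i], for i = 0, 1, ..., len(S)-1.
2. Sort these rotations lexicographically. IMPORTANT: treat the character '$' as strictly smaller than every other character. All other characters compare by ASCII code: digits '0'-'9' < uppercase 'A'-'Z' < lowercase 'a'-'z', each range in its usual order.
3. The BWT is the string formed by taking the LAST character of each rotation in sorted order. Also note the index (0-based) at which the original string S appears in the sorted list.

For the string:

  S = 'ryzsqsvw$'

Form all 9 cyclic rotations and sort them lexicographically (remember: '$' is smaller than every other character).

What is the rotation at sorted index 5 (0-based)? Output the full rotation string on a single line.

Answer: vw$ryzsqs

Derivation:
All 9 rotations (rotation i = S[i:]+S[:i]):
  rot[0] = ryzsqsvw$
  rot[1] = yzsqsvw$r
  rot[2] = zsqsvw$ry
  rot[3] = sqsvw$ryz
  rot[4] = qsvw$ryzs
  rot[5] = svw$ryzsq
  rot[6] = vw$ryzsqs
  rot[7] = w$ryzsqsv
  rot[8] = $ryzsqsvw
Sorted (with $ < everything):
  sorted[0] = $ryzsqsvw
  sorted[1] = qsvw$ryzs
  sorted[2] = ryzsqsvw$
  sorted[3] = sqsvw$ryz
  sorted[4] = svw$ryzsq
  sorted[5] = vw$ryzsqs
  sorted[6] = w$ryzsqsv
  sorted[7] = yzsqsvw$r
  sorted[8] = zsqsvw$ry
sorted[5] = vw$ryzsqs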